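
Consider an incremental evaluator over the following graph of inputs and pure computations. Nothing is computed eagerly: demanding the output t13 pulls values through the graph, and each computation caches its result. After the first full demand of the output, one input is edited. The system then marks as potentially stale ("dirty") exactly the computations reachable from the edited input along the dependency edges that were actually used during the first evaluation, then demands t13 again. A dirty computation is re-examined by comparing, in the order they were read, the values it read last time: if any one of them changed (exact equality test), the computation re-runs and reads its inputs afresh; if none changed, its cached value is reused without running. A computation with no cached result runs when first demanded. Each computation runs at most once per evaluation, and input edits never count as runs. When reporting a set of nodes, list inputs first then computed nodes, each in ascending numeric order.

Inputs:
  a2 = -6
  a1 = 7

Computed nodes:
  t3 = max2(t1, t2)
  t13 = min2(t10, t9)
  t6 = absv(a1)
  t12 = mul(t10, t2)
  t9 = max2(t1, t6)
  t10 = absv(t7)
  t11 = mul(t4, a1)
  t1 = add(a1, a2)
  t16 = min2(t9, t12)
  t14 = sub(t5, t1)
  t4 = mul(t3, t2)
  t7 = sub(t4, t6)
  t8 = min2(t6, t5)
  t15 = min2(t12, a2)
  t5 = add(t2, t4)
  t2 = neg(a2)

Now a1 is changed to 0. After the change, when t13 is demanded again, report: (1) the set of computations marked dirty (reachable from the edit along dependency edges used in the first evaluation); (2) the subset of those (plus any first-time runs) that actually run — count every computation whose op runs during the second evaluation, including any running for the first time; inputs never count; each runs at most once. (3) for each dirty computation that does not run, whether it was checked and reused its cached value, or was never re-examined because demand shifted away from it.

Dirty set: t1, t3, t4, t6, t7, t9, t10, t13.
Run set: t1, t3, t6, t7, t9, t10, t13 (7 run).
Re-examined without running (cache reused): t4.
The important point: at t4 every value read last time is unchanged, so the dirty flag clears without a run.

Initial pass — values computed on the first demand:
  t1 = add(7, -6) = 1
  t2 = neg(-6) = 6
  t3 = max2(1, 6) = 6
  t4 = mul(6, 6) = 36
  t6 = absv(7) = 7
  t7 = sub(36, 7) = 29
  t9 = max2(1, 7) = 7
  t10 = absv(29) = 29
  t13 = min2(29, 7) = 7

Second demand — change propagation:
  t1: re-runs because a1 7->0; new result -6.
  t3: re-runs because t1 1->-6; new result 6 (unchanged).
  t4: re-examined; everything it read last time is the same (t3 unchanged, t2 unchanged) — cache 36 kept, no run.
  t6: re-runs because a1 7->0; new result 0.
  t7: re-runs because t6 7->0; new result 36.
  t9: re-runs because t1 1->-6; t6 7->0; new result 0.
  t10: re-runs because t7 29->36; new result 36.
  t13: re-runs because t10 29->36; t9 7->0; new result 0.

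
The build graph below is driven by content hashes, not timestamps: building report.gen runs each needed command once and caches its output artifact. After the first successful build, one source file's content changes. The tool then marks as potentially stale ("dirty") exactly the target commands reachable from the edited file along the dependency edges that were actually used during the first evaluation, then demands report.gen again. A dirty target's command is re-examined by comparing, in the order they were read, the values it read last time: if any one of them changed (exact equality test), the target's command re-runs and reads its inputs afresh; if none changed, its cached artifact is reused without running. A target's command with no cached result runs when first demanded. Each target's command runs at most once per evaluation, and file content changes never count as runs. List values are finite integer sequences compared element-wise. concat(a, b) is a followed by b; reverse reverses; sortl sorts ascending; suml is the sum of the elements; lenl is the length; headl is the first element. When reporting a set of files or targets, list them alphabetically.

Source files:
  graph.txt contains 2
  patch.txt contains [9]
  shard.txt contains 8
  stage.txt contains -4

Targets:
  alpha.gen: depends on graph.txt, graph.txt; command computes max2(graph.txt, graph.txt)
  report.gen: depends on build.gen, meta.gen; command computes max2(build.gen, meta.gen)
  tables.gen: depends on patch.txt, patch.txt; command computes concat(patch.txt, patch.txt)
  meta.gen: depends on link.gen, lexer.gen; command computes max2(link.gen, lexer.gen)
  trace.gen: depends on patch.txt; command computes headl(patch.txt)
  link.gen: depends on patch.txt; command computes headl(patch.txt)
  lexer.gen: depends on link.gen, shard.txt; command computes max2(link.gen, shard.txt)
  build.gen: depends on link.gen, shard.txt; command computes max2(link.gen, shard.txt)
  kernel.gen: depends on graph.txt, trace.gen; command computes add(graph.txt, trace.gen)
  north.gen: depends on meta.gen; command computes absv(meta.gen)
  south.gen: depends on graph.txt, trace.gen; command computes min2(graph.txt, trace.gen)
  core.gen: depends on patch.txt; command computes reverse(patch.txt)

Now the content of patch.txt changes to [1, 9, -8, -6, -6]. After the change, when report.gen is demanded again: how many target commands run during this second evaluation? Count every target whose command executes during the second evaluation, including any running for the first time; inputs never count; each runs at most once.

Initial pass — values computed on the first demand:
  link.gen = headl([9]) = 9
  build.gen = max2(9, 8) = 9
  lexer.gen = max2(9, 8) = 9
  meta.gen = max2(9, 9) = 9
  report.gen = max2(9, 9) = 9

Second demand — change propagation:
  link.gen: re-runs because patch.txt [9]->[1, 9, -8, -6, -6]; new result 1.
  build.gen: re-runs because link.gen 9->1; new result 8.
  lexer.gen: re-runs because link.gen 9->1; new result 8.
  meta.gen: re-runs because link.gen 9->1; lexer.gen 9->8; new result 8.
  report.gen: re-runs because build.gen 9->8; meta.gen 9->8; new result 8.

Run set: build.gen, lexer.gen, link.gen, meta.gen, report.gen (5 run).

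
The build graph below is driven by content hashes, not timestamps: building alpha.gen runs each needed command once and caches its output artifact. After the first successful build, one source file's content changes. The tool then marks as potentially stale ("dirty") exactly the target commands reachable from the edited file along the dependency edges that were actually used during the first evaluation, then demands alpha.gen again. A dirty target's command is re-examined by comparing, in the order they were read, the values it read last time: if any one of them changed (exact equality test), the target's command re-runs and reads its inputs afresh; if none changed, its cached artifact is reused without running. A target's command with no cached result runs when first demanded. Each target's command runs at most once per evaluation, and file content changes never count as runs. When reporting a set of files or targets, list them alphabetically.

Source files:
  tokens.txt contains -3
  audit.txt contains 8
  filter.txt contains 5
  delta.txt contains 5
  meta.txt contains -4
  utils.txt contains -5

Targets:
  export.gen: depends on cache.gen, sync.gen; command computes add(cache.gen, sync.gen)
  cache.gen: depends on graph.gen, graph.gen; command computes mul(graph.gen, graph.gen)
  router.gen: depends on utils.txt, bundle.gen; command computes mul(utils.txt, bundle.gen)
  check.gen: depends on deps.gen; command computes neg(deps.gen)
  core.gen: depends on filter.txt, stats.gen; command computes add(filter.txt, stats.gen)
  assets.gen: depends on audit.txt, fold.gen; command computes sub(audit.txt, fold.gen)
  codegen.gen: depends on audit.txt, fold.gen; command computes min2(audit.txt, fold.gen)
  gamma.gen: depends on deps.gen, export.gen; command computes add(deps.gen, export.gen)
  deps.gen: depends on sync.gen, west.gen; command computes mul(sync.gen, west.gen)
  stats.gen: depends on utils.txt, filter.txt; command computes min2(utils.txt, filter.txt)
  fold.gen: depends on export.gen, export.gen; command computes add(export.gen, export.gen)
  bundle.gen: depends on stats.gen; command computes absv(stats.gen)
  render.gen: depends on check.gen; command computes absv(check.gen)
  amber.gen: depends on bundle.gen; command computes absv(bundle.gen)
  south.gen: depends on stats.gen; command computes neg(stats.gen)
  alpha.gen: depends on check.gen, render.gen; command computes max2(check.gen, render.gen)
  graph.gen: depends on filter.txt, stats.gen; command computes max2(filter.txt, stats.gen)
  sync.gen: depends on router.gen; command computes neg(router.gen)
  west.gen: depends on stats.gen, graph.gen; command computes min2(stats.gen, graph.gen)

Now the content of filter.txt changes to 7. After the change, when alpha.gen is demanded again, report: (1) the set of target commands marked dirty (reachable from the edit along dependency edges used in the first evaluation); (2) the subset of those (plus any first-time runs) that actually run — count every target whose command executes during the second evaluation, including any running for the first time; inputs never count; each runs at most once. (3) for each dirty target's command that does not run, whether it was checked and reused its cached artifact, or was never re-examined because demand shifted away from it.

Initial pass — values computed on the first demand:
  stats.gen = min2(-5, 5) = -5
  bundle.gen = absv(-5) = 5
  graph.gen = max2(5, -5) = 5
  router.gen = mul(-5, 5) = -25
  sync.gen = neg(-25) = 25
  west.gen = min2(-5, 5) = -5
  deps.gen = mul(25, -5) = -125
  check.gen = neg(-125) = 125
  render.gen = absv(125) = 125
  alpha.gen = max2(125, 125) = 125

Second demand — change propagation:
  stats.gen: re-runs because filter.txt 5->7; new result -5 (unchanged).
  bundle.gen: re-examined; everything it read last time is the same (stats.gen unchanged) — cache 5 kept, no run.
  graph.gen: re-runs because filter.txt 5->7; new result 7.
  router.gen: re-examined; everything it read last time is the same (utils.txt unchanged, bundle.gen unchanged) — cache -25 kept, no run.
  sync.gen: re-examined; everything it read last time is the same (router.gen unchanged) — cache 25 kept, no run.
  west.gen: re-runs because graph.gen 5->7; new result -5 (unchanged).
  deps.gen: re-examined; everything it read last time is the same (sync.gen unchanged, west.gen unchanged) — cache -125 kept, no run.
  check.gen: re-examined; everything it read last time is the same (deps.gen unchanged) — cache 125 kept, no run.
  render.gen: re-examined; everything it read last time is the same (check.gen unchanged) — cache 125 kept, no run.
  alpha.gen: re-examined; everything it read last time is the same (check.gen unchanged, render.gen unchanged) — cache 125 kept, no run.

The important point: at bundle.gen every value read last time is unchanged, so the dirty flag clears without a run.

Dirty set: alpha.gen, bundle.gen, check.gen, deps.gen, graph.gen, render.gen, router.gen, stats.gen, sync.gen, west.gen.
Run set: graph.gen, stats.gen, west.gen (3 run).
Re-examined without running (cache reused): alpha.gen, bundle.gen, check.gen, deps.gen, render.gen, router.gen, sync.gen.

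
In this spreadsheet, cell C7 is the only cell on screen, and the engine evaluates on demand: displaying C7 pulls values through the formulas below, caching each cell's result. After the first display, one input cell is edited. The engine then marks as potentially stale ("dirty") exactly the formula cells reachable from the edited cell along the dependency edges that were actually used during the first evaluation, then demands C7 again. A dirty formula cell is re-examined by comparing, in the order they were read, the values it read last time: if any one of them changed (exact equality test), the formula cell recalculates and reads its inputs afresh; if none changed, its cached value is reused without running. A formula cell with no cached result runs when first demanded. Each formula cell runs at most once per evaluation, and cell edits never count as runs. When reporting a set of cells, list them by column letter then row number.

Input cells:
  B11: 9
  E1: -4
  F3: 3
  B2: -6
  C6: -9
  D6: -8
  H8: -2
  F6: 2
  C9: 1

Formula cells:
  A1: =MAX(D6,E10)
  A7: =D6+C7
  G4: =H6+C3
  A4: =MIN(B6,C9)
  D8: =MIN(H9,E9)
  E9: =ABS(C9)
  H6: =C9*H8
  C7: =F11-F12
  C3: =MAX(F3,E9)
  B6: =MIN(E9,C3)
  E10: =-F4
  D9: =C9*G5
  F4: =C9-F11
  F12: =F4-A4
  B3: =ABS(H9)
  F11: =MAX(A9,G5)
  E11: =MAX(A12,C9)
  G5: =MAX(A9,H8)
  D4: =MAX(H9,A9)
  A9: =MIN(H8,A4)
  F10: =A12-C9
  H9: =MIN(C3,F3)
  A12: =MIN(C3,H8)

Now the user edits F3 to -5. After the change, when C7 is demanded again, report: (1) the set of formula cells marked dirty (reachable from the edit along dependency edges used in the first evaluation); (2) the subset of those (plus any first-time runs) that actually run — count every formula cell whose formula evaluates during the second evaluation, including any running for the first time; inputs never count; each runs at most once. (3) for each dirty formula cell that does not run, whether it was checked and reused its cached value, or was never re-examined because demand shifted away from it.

Initial pass — values computed on the first demand:
  E9 = ABS(1) = 1
  C3 = MAX(3, 1) = 3
  B6 = MIN(1, 3) = 1
  A4 = MIN(1, 1) = 1
  A9 = MIN(-2, 1) = -2
  G5 = MAX(-2, -2) = -2
  F11 = MAX(-2, -2) = -2
  F4 = 1 - -2 = 3
  F12 = 3 - 1 = 2
  C7 = -2 - 2 = -4

Second demand — change propagation:
  C3: re-runs because F3 3->-5; new result 1.
  B6: re-runs because C3 3->1; new result 1 (unchanged).
  A4: re-examined; everything it read last time is the same (B6 unchanged, C9 unchanged) — cache 1 kept, no run.
  A9: re-examined; everything it read last time is the same (H8 unchanged, A4 unchanged) — cache -2 kept, no run.
  G5: re-examined; everything it read last time is the same (A9 unchanged, H8 unchanged) — cache -2 kept, no run.
  F11: re-examined; everything it read last time is the same (A9 unchanged, G5 unchanged) — cache -2 kept, no run.
  F4: re-examined; everything it read last time is the same (C9 unchanged, F11 unchanged) — cache 3 kept, no run.
  F12: re-examined; everything it read last time is the same (F4 unchanged, A4 unchanged) — cache 2 kept, no run.
  C7: re-examined; everything it read last time is the same (F11 unchanged, F12 unchanged) — cache -4 kept, no run.

The important point: B6 recomputes to an identical value, and the output ends up unchanged.

Dirty set: A4, A9, B6, C3, C7, F4, F11, F12, G5.
Run set: B6, C3 (2 run).
Re-examined without running (cache reused): A4, A9, C7, F4, F11, F12, G5.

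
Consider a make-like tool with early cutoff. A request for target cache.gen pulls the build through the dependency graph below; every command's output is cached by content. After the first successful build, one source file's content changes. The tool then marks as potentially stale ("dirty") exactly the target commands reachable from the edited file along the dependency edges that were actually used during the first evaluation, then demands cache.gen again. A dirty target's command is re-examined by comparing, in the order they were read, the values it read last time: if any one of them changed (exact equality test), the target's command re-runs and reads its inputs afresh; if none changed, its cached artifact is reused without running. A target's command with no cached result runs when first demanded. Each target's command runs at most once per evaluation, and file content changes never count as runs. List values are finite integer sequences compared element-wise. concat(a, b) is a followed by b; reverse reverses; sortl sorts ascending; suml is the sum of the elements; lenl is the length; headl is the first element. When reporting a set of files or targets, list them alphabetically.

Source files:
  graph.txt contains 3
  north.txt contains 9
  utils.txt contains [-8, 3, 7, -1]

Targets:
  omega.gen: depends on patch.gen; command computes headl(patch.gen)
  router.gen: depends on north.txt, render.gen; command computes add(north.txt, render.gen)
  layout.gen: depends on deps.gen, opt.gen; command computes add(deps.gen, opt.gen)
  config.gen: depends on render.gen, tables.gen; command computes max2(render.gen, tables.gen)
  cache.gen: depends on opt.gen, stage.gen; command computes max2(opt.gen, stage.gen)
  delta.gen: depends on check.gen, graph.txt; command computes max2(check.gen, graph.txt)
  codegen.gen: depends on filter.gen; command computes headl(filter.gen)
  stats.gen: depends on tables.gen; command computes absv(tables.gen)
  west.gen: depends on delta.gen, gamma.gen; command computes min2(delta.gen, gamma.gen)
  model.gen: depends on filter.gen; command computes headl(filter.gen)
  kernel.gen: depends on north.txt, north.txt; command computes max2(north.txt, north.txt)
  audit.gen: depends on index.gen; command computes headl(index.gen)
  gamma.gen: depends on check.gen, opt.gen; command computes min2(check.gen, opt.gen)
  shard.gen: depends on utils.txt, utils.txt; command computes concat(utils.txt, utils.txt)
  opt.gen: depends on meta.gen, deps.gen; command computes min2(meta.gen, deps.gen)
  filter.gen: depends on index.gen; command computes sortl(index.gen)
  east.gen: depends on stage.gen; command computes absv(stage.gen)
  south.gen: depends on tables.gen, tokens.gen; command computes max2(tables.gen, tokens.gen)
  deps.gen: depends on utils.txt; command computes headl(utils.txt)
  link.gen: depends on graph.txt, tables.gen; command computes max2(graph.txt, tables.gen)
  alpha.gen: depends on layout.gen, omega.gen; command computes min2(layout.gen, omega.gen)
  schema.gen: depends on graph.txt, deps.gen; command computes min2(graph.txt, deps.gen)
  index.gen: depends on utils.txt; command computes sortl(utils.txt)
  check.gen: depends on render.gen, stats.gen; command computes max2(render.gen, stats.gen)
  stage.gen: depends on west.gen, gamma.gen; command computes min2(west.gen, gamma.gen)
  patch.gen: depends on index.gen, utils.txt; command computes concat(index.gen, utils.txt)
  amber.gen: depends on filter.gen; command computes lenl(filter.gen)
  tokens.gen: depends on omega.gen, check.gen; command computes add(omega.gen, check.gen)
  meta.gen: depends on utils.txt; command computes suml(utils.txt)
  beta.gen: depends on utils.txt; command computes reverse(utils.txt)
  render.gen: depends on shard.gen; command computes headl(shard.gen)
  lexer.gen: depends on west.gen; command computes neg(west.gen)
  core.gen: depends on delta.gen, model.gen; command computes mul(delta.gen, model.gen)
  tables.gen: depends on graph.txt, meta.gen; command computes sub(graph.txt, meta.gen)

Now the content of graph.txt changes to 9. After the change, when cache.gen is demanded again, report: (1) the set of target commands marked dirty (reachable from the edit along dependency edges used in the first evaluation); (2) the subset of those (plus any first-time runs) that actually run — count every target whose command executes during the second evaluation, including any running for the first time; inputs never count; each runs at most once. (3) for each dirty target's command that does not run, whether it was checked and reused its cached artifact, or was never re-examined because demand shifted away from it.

First demand of the output computes:
  deps.gen = headl([-8, 3, 7, -1]) = -8
  meta.gen = suml([-8, 3, 7, -1]) = 1
  opt.gen = min2(1, -8) = -8
  shard.gen = concat([-8, 3, 7, -1], [-8, 3, 7, -1]) = [-8, 3, 7, -1, -8, 3, 7, -1]
  render.gen = headl([-8, 3, 7, -1, -8, 3, 7, -1]) = -8
  tables.gen = sub(3, 1) = 2
  stats.gen = absv(2) = 2
  check.gen = max2(-8, 2) = 2
  delta.gen = max2(2, 3) = 3
  gamma.gen = min2(2, -8) = -8
  west.gen = min2(3, -8) = -8
  stage.gen = min2(-8, -8) = -8
  cache.gen = max2(-8, -8) = -8

After the edit, cleaning proceeds:
  tables.gen: a read changed (graph.txt 3->9) — executes, giving 8.
  stats.gen: a read changed (tables.gen 2->8) — executes, giving 8.
  check.gen: a read changed (stats.gen 2->8) — executes, giving 8.
  delta.gen: a read changed (check.gen 2->8; graph.txt 3->9) — executes, giving 9.
  gamma.gen: a read changed (check.gen 2->8) — executes, giving -8 — identical to its old value.
  west.gen: a read changed (delta.gen 3->9) — executes, giving -8 — identical to its old value.
  stage.gen: dirty, but its reads are unchanged (west.gen unchanged, gamma.gen unchanged); cached -8 stands.
  cache.gen: dirty, but its reads are unchanged (opt.gen unchanged, stage.gen unchanged); cached -8 stands.

Note where the cutoff bites: stage.gen is checked, finds nothing changed, and keeps its cache.

The edit dirties: cache.gen, check.gen, delta.gen, gamma.gen, stage.gen, stats.gen, tables.gen, west.gen.
6 target commands run: check.gen, delta.gen, gamma.gen, stats.gen, tables.gen, west.gen.
Cache hits after checking: cache.gen, stage.gen.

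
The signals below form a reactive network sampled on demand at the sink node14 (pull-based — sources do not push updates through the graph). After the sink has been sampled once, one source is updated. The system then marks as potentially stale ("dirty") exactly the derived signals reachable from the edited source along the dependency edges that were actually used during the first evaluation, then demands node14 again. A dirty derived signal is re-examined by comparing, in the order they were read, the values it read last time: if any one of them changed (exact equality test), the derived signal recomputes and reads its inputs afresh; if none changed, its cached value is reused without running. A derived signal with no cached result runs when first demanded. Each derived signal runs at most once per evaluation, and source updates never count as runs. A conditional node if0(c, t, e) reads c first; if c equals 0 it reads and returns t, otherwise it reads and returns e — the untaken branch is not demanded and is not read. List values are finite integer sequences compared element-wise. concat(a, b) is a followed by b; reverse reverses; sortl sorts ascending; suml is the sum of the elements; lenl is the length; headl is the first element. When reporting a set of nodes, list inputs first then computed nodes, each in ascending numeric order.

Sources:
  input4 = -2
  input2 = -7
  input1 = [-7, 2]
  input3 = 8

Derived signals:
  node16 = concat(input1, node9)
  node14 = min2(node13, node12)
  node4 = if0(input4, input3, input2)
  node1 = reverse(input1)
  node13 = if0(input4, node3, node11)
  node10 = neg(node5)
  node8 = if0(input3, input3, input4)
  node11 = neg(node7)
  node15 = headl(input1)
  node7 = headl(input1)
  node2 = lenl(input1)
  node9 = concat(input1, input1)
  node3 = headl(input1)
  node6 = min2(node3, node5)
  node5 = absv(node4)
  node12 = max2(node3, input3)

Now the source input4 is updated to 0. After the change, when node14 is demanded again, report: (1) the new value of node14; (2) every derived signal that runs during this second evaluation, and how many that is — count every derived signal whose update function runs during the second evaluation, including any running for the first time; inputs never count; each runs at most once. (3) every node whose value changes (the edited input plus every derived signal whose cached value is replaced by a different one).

Initial pass — values computed on the first demand:
  node3 = headl([-7, 2]) = -7
  node7 = headl([-7, 2]) = -7
  node11 = neg(-7) = 7
  node12 = max2(-7, 8) = 8
  node13 = if0(input4=-2 -> else branch node11) = 7
  node14 = min2(7, 8) = 7

Second demand — change propagation:
  node13: re-runs because input4 -2->0; new result -7.
  node14: re-runs because node13 7->-7; new result -7.

node14 now evaluates to -7.
Run set: node13, node14 (2 run).
Changed values: input4, node13, node14.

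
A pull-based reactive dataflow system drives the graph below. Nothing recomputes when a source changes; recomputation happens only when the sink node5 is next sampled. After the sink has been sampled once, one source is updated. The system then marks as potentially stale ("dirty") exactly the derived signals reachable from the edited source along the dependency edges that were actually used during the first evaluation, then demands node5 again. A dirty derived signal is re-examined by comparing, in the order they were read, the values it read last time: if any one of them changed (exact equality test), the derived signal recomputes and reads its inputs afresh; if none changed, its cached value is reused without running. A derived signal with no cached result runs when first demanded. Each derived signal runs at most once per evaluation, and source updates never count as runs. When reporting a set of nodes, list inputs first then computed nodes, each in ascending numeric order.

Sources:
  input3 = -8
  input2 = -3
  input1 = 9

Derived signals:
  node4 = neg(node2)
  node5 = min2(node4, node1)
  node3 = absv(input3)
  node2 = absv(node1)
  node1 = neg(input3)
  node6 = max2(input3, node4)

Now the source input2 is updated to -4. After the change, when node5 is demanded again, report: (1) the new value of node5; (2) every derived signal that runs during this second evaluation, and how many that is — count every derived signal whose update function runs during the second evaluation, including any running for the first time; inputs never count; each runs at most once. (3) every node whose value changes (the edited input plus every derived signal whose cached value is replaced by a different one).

First evaluation (everything demanded from the output):
  node1 = neg(-8) = 8
  node2 = absv(8) = 8
  node4 = neg(8) = -8
  node5 = min2(-8, 8) = -8

Propagation after the edit:
  input2 feeds no computation that the output demands — nothing is marked dirty and nothing runs.

Key observation: input2 is never demanded by the output, so the edit triggers no recomputation at all.

New value of node5: -8.
Derived signals that run: none — 0 in total.
Values that change: input2.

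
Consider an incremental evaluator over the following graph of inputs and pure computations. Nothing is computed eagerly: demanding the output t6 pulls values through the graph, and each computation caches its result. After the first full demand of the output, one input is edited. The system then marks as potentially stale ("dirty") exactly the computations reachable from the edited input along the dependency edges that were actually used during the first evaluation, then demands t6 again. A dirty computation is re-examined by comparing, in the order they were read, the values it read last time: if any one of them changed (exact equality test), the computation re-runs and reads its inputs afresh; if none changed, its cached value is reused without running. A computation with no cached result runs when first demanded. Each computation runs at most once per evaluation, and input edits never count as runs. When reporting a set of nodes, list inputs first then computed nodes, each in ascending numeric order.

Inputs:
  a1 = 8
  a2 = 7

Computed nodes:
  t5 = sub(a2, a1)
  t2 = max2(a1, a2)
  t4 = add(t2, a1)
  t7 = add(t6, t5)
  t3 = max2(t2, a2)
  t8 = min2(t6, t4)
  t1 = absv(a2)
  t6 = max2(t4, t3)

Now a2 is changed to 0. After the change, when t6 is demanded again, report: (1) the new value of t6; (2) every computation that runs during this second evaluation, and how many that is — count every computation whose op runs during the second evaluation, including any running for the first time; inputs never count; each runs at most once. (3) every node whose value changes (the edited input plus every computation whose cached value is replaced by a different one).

Initial pass — values computed on the first demand:
  t2 = max2(8, 7) = 8
  t3 = max2(8, 7) = 8
  t4 = add(8, 8) = 16
  t6 = max2(16, 8) = 16

Second demand — change propagation:
  t2: re-runs because a2 7->0; new result 8 (unchanged).
  t3: re-runs because a2 7->0; new result 8 (unchanged).
  t4: re-examined; everything it read last time is the same (t2 unchanged, a1 unchanged) — cache 16 kept, no run.
  t6: re-examined; everything it read last time is the same (t4 unchanged, t3 unchanged) — cache 16 kept, no run.

The important point: at t4 every value read last time is unchanged, so the dirty flag clears without a run.

t6 now evaluates to 16.
Run set: t2, t3 (2 run).
Changed values: a2.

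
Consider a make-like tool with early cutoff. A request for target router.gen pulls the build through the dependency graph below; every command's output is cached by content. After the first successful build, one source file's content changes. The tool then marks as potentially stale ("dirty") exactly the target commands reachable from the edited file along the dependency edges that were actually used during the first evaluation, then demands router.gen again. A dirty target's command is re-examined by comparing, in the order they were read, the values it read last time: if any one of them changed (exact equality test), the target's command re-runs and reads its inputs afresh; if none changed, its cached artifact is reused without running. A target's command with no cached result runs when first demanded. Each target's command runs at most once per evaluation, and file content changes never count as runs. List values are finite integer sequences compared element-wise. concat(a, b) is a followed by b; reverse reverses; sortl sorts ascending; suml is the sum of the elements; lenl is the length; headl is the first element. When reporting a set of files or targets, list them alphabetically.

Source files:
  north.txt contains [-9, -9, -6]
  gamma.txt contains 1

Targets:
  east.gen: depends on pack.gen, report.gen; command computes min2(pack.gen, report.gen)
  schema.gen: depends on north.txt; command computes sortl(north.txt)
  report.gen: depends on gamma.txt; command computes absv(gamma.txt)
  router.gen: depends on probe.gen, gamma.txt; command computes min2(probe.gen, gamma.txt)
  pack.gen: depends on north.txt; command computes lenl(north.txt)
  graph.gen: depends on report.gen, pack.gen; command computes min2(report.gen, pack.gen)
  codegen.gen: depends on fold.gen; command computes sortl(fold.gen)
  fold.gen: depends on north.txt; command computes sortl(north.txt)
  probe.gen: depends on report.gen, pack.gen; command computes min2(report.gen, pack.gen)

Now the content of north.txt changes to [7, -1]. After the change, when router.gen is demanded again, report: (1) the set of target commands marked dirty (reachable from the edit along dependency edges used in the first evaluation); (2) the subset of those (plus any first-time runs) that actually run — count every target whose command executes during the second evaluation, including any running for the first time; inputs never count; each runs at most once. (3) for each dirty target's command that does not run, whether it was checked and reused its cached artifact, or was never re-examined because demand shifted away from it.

The edit dirties: pack.gen, probe.gen, router.gen.
2 target commands run: pack.gen, probe.gen.
Cache hits after checking: router.gen.
Note the absorption at probe.gen: it re-runs yet its value is the same, leaving the output's value untouched.

First demand of the output computes:
  pack.gen = lenl([-9, -9, -6]) = 3
  report.gen = absv(1) = 1
  probe.gen = min2(1, 3) = 1
  router.gen = min2(1, 1) = 1

After the edit, cleaning proceeds:
  pack.gen: a read changed (north.txt [-9, -9, -6]->[7, -1]) — executes, giving 2.
  probe.gen: a read changed (pack.gen 3->2) — executes, giving 1 — identical to its old value.
  router.gen: dirty, but its reads are unchanged (probe.gen unchanged, gamma.txt unchanged); cached 1 stands.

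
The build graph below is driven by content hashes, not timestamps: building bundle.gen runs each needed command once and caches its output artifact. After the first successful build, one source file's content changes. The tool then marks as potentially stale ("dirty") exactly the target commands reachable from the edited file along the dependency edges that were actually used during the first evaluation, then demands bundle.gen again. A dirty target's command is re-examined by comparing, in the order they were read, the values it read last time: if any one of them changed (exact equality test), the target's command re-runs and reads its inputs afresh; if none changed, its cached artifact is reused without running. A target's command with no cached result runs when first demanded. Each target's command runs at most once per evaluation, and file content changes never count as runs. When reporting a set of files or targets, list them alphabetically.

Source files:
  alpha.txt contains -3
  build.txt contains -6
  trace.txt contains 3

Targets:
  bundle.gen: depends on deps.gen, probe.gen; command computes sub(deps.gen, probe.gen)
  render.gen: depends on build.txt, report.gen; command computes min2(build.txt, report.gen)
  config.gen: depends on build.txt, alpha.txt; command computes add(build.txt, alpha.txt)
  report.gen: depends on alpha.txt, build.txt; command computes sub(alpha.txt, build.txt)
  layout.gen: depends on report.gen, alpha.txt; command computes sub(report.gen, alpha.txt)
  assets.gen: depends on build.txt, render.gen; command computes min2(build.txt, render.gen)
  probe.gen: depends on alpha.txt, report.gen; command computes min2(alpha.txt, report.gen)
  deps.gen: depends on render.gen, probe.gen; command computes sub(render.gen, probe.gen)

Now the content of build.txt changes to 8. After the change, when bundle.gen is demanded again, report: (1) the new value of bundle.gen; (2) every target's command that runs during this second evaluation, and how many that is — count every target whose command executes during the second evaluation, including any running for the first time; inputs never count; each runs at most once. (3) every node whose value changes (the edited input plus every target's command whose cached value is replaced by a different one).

Initial pass — values computed on the first demand:
  report.gen = sub(-3, -6) = 3
  probe.gen = min2(-3, 3) = -3
  render.gen = min2(-6, 3) = -6
  deps.gen = sub(-6, -3) = -3
  bundle.gen = sub(-3, -3) = 0

Second demand — change propagation:
  report.gen: re-runs because build.txt -6->8; new result -11.
  probe.gen: re-runs because report.gen 3->-11; new result -11.
  render.gen: re-runs because build.txt -6->8; report.gen 3->-11; new result -11.
  deps.gen: re-runs because render.gen -6->-11; probe.gen -3->-11; new result 0.
  bundle.gen: re-runs because deps.gen -3->0; probe.gen -3->-11; new result 11.

bundle.gen now evaluates to 11.
Run set: bundle.gen, deps.gen, probe.gen, render.gen, report.gen (5 run).
Changed values: build.txt, bundle.gen, deps.gen, probe.gen, render.gen, report.gen.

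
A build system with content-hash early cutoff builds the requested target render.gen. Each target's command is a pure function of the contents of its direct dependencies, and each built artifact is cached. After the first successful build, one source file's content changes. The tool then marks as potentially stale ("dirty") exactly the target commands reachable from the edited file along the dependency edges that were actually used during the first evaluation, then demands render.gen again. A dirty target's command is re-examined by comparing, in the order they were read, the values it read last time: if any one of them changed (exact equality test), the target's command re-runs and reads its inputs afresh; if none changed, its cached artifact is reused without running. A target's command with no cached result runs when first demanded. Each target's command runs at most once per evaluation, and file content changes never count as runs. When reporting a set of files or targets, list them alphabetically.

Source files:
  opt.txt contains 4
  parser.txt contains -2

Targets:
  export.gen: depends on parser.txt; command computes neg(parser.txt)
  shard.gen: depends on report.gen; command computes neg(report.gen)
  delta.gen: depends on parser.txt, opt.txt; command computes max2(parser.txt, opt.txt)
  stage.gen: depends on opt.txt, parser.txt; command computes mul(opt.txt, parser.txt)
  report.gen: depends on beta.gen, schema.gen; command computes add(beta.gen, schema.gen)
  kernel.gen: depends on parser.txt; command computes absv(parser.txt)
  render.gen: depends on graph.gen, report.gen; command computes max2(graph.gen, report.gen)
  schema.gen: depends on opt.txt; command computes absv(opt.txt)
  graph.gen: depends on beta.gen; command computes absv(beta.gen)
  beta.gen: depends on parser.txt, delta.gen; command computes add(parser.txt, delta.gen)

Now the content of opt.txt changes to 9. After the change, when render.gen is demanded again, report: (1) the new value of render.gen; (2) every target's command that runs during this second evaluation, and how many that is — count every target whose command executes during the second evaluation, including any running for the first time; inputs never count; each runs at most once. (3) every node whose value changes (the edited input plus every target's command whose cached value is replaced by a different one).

First evaluation (everything demanded from the output):
  delta.gen = max2(-2, 4) = 4
  beta.gen = add(-2, 4) = 2
  graph.gen = absv(2) = 2
  schema.gen = absv(4) = 4
  report.gen = add(2, 4) = 6
  render.gen = max2(2, 6) = 6

Propagation after the edit:
  delta.gen: runs — opt.txt 4->9; result 9.
  beta.gen: runs — delta.gen 4->9; result 7.
  graph.gen: runs — beta.gen 2->7; result 7.
  schema.gen: runs — opt.txt 4->9; result 9.
  report.gen: runs — beta.gen 2->7; schema.gen 4->9; result 16.
  render.gen: runs — graph.gen 2->7; report.gen 6->16; result 16.

New value of render.gen: 16.
Target commands that run: beta.gen, delta.gen, graph.gen, render.gen, report.gen, schema.gen — 6 in total.
Values that change: beta.gen, delta.gen, graph.gen, opt.txt, render.gen, report.gen, schema.gen.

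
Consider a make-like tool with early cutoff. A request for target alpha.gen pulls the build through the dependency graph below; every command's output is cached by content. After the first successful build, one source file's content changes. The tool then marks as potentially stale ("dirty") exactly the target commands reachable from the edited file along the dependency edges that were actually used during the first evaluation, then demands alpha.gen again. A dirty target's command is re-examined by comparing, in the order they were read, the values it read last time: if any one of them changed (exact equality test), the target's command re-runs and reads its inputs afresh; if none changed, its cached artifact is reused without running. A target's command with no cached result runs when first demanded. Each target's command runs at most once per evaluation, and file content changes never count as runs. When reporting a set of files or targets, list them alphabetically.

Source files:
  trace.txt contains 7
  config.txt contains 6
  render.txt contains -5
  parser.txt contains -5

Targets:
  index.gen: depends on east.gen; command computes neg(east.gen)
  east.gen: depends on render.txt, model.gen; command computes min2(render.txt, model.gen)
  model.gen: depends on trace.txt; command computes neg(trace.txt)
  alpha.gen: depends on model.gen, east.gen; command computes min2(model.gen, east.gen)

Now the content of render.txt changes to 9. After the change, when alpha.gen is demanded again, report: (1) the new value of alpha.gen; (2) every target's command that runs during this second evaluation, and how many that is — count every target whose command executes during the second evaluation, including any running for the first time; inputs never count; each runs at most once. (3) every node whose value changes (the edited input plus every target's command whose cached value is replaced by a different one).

Demanding alpha.gen again yields -7.
1 target commands run: east.gen.
The nodes whose values change: render.txt.
Note the absorption at east.gen: it re-runs yet its value is the same, leaving the output's value untouched.

First demand of the output computes:
  model.gen = neg(7) = -7
  east.gen = min2(-5, -7) = -7
  alpha.gen = min2(-7, -7) = -7

After the edit, cleaning proceeds:
  east.gen: a read changed (render.txt -5->9) — executes, giving -7 — identical to its old value.
  alpha.gen: dirty, but its reads are unchanged (model.gen unchanged, east.gen unchanged); cached -7 stands.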